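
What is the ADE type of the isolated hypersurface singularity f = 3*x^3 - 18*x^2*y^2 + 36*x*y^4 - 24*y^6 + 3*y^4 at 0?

E6

The Hessian of f at 0 has rank 0. Corank 2; j^3 = 3*x^3 is a perfect cube, so E-series; the 4-jet and mu = 6 give E_6.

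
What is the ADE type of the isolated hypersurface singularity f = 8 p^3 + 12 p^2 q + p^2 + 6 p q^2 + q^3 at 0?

A2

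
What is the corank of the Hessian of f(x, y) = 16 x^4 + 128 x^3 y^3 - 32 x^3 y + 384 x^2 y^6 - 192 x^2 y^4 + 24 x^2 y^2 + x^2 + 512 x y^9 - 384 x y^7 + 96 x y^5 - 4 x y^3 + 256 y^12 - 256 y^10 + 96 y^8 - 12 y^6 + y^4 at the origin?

1

Hessian at 0 has rank 1.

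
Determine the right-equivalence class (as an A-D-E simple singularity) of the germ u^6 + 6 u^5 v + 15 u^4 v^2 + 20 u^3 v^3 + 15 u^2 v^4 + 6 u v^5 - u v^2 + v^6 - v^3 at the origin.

D7

The Hessian of f at 0 has rank 0. Corank 2; j^3 = -v^2*(u + v) has shape L^2 M (L != M), so D-series; mu = 7 gives D_7.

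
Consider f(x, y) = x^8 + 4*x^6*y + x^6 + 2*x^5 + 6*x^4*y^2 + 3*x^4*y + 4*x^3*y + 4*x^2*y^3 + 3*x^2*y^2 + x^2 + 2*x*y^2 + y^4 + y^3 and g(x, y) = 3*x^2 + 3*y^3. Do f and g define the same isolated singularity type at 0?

Yes.

The Hessian of f at 0 has rank 1. Corank 1: A-series; mu = 2 gives A_2. The Hessian of g at 0 has rank 1. Corank 1: A-series; mu = 2 gives A_2. Both have type A_2, hence right-equivalent.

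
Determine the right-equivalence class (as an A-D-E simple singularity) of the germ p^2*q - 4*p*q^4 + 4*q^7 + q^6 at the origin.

D_7

The Hessian of f at 0 is [[0, 0], [0, 0]] with rank 0, so corank 2. A Groebner basis of the Jacobian ideal J(f) in C{p,q} is {-p*q/2 + q^4, p^3, p^2*q, p^2/3 + p*q^2}; counting standard monomials gives mu = 7. Corank 2; j^3 = p^2*q has shape L^2 M (L != M), so D-series; mu = 7 gives D_7.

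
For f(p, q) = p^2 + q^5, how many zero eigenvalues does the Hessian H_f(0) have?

1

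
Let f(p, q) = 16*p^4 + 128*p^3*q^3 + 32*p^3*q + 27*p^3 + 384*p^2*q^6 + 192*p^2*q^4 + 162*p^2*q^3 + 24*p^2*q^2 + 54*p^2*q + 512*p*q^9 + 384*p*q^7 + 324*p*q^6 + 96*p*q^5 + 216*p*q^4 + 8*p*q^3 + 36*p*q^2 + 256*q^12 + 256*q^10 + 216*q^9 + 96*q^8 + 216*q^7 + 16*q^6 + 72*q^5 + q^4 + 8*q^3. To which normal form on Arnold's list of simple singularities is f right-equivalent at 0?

E_6

The Hessian of f at 0 is [[0, 0], [0, 0]] with rank 0, so corank 2. A Groebner basis of the Jacobian ideal J(f) in C{p,q} is {q^4, p*q^2 + 11*q^3/18, p^2 + 4*p*q/3 + 4*q^2/9}; counting standard monomials gives mu = 6. Corank 2; j^3 = (3*p + 2*q)^3 is a perfect cube, so E-series; the 4-jet and mu = 6 give E_6.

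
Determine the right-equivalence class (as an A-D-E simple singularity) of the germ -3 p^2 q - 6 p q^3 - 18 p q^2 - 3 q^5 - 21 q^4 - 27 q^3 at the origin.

The Hessian of f at 0 is [[0, 0], [0, 0]] with rank 0, so corank 2. A Groebner basis of the Jacobian ideal J(f) in C{p,q} is {p*q^2 - 3*p*q - 9*q^2, p*q + q^3 + 3*q^2, p^2 + 2*p*q - 3*q^2}; counting standard monomials gives mu = 5. Corank 2; j^3 = -3*q*(p + 3*q)^2 has shape L^2 M (L != M), so D-series; mu = 5 gives D_5.

D_{5}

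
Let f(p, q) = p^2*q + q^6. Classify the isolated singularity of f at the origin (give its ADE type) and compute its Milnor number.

Type D7, Milnor number mu = 7.

The Hessian of f at 0 has rank 0. Corank 2; j^3 = p^2*q has shape L^2 M (L != M), so D-series; mu = 7 gives D_7.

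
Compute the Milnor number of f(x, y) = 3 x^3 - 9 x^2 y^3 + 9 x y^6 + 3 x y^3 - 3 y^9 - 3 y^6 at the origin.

7

The Hessian of f at 0 has rank 0. Corank 2; j^3 = 3*x^3 is a perfect cube, so E-series; the 4-jet and mu = 7 give E_7.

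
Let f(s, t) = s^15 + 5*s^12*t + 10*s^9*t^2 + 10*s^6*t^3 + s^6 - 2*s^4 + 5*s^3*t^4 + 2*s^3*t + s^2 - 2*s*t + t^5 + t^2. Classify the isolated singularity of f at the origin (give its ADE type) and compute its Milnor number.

Type A_{4}, Milnor number mu = 4.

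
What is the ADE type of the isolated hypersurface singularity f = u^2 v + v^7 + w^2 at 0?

The Hessian of f at 0 is [[0, 0, 0], [0, 0, 0], [0, 0, 2]] with rank 1, so corank 2. A Groebner basis of the Jacobian ideal J(f) in C{u,v,w} is {u^2/7 + v^6, u^3, u*v, w}; counting standard monomials gives mu = 8. Corank 2; j^3 = u^2*v has shape L^2 M (L != M), so D-series; mu = 8 gives D_8.

D_8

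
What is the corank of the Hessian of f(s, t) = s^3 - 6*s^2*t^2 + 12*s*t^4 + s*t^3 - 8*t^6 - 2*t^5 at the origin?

The Hessian at 0 is [[0, 0], [0, 0]] of rank 0; hence corank 2.

2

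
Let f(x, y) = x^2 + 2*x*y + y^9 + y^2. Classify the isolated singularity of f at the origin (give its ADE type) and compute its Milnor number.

Type A_{8}, Milnor number mu = 8.

The Hessian of f at 0 has rank 1. Corank 1: A-series; mu = 8 gives A_8.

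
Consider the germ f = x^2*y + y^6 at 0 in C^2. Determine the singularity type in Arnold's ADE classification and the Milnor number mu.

The Hessian of f at 0 has rank 0. Corank 2; j^3 = x^2*y has shape L^2 M (L != M), so D-series; mu = 7 gives D_7.

Type D_{7}, Milnor number mu = 7.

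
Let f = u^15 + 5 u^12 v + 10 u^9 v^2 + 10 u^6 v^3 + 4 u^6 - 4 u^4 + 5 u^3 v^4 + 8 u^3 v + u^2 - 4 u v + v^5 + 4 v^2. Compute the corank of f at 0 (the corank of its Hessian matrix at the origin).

The Hessian at 0 is [[2, -4], [-4, 8]] of rank 1; hence corank 1.

1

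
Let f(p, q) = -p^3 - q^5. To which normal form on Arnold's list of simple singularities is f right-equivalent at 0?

E_8

The Hessian of f at 0 is [[0, 0], [0, 0]] with rank 0, so corank 2. A Groebner basis of the Jacobian ideal J(f) in C{p,q} is {q^4, p^2}; counting standard monomials gives mu = 8. Corank 2; j^3 = -p^3 is a perfect cube, so E-series; the 5-jet and mu = 8 give E_8.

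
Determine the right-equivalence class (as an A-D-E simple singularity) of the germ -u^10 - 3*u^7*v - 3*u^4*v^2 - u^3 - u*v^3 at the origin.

E7

The Hessian of f at 0 has rank 0. Corank 2; j^3 = -u^3 is a perfect cube, so E-series; the 4-jet and mu = 7 give E_7.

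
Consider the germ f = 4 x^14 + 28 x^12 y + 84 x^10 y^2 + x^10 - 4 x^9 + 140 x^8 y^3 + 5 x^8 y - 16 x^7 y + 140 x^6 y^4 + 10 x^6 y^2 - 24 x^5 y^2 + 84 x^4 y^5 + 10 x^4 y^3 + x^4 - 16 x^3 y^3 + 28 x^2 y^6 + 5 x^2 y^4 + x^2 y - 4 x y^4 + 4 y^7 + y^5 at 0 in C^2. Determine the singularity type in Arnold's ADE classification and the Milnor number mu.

The Hessian of f at 0 is [[0, 0], [0, 0]] with rank 0, so corank 2. A Groebner basis of the Jacobian ideal J(f) in C{x,y} is {-x*y/2 + y^4, x*y^2, x^2 + 5*x*y/2}; counting standard monomials gives mu = 6. Corank 2; j^3 = x^2*y has shape L^2 M (L != M), so D-series; mu = 6 gives D_6.

Type D_6, Milnor number mu = 6.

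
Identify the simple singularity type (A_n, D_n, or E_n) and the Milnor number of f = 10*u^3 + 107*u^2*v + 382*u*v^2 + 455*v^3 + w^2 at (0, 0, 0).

Type D_4, Milnor number mu = 4.

The Hessian of f at 0 is [[0, 0, 0], [0, 0, 0], [0, 0, 2]] with rank 1, so corank 2. A Groebner basis of the Jacobian ideal J(f) in C{u,v,w} is {v^3, u^2 - 131*v^2/11, u*v + 38*v^2/11, w}; counting standard monomials gives mu = 4. Corank 2; j^3 = (2*u + 7*v)*(5*u^2 + 36*u*v + 65*v^2) splits into three distinct lines over C (the quadratic factor has nonzero discriminant), so D_4.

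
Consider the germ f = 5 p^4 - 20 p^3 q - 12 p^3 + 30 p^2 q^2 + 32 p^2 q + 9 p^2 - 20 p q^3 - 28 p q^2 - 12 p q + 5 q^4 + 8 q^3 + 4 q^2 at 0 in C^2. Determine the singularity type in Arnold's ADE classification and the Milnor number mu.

Type A_3, Milnor number mu = 3.

The Hessian of f at 0 has rank 1. Corank 1: A-series; mu = 3 gives A_3.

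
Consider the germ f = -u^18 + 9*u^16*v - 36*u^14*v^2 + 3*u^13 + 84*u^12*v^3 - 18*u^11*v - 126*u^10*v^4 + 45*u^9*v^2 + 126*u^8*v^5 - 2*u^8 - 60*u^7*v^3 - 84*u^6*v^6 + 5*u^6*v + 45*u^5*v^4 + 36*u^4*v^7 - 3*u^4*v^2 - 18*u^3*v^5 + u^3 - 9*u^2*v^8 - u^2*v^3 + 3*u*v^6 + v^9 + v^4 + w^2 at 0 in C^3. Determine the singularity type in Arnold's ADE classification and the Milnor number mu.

The Hessian of f at 0 has rank 1. Corank 2; j^3 = u^3 is a perfect cube, so E-series; the 4-jet and mu = 6 give E_6.

Type E_{6}, Milnor number mu = 6.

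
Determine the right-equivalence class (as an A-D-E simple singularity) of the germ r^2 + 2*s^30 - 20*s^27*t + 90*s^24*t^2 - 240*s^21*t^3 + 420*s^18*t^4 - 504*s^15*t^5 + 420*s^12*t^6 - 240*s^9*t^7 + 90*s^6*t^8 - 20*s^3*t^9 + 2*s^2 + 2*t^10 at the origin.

A9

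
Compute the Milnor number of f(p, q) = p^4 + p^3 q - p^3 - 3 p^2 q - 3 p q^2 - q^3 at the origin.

7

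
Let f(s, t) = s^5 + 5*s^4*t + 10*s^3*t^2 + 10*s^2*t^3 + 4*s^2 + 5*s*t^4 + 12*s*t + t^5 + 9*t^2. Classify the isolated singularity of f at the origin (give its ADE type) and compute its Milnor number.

Type A_4, Milnor number mu = 4.

The Hessian of f at 0 has rank 1. Corank 1: A-series; mu = 4 gives A_4.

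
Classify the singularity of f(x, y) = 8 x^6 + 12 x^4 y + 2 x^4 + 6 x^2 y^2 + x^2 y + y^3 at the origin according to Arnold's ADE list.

D_{4}

The Hessian of f at 0 has rank 0. Corank 2; j^3 = y*(x^2 + y^2) splits into three distinct lines over C (the quadratic factor has nonzero discriminant), so D_4.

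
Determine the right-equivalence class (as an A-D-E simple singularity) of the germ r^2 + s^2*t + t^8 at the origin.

The Hessian of f at 0 has rank 1. Corank 2; j^3 = s^2*t has shape L^2 M (L != M), so D-series; mu = 9 gives D_9.

D_9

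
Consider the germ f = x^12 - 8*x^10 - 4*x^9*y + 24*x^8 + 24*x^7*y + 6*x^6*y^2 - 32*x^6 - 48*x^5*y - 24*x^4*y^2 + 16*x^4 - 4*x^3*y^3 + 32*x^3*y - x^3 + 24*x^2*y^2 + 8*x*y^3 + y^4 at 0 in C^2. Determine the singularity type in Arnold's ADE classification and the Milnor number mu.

Type E6, Milnor number mu = 6.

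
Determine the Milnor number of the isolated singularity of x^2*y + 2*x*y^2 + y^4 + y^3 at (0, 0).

5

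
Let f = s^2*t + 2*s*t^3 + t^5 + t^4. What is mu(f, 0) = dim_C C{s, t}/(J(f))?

The Hessian of f at 0 is [[0, 0], [0, 0]] with rank 0, so corank 2. A Groebner basis of the Jacobian ideal J(f) in C{s,t} is {s*t^2, s*t + t^3, s^2 - 4*s*t}; counting standard monomials gives mu = 5. Corank 2; j^3 = s^2*t has shape L^2 M (L != M), so D-series; mu = 5 gives D_5.

5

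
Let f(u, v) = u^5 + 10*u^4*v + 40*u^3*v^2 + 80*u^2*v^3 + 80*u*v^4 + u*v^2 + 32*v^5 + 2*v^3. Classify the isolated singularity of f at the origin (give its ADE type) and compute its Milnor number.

The Hessian of f at 0 has rank 0. Corank 2; j^3 = v^2*(u + 2*v) has shape L^2 M (L != M), so D-series; mu = 6 gives D_6.

Type D_{6}, Milnor number mu = 6.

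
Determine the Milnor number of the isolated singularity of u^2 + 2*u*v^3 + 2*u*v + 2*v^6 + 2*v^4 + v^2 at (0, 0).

5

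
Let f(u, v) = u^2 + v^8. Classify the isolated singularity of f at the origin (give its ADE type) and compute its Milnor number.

The Hessian of f at 0 is [[2, 0], [0, 0]] with rank 1, so corank 1. A Groebner basis of the Jacobian ideal J(f) in C{u,v} is {v^7, u}; counting standard monomials gives mu = 7. Corank 1: A-series; mu = 7 gives A_7.

Type A7, Milnor number mu = 7.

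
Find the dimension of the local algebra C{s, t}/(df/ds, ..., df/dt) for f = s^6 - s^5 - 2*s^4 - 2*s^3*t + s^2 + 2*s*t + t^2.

The Hessian of f at 0 has rank 1. Corank 1: A-series; mu = 4 gives A_4.

4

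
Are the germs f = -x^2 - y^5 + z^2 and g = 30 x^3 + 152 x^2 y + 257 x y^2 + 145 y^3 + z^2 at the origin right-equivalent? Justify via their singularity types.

No.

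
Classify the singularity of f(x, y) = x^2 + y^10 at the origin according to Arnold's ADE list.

The Hessian of f at 0 has rank 1. Corank 1: A-series; mu = 9 gives A_9.

A9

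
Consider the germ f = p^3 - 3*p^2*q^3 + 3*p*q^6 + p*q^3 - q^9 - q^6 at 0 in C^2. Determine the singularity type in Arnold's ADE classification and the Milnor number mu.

The Hessian of f at 0 is [[0, 0], [0, 0]] with rank 0, so corank 2. A Groebner basis of the Jacobian ideal J(f) in C{p,q} is {p^3, p*q^2, 3*p^2 + q^3}; counting standard monomials gives mu = 7. Corank 2; j^3 = p^3 is a perfect cube, so E-series; the 4-jet and mu = 7 give E_7.

Type E_7, Milnor number mu = 7.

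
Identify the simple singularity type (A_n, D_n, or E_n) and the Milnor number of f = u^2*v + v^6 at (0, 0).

The Hessian of f at 0 is [[0, 0], [0, 0]] with rank 0, so corank 2. A Groebner basis of the Jacobian ideal J(f) in C{u,v} is {u^2/6 + v^5, u^3, u*v}; counting standard monomials gives mu = 7. Corank 2; j^3 = u^2*v has shape L^2 M (L != M), so D-series; mu = 7 gives D_7.

Type D7, Milnor number mu = 7.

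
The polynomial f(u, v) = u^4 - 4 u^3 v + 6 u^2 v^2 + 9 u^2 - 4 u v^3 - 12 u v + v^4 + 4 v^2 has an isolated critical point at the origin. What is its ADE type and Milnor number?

The Hessian of f at 0 has rank 1. Corank 1: A-series; mu = 3 gives A_3.

Type A3, Milnor number mu = 3.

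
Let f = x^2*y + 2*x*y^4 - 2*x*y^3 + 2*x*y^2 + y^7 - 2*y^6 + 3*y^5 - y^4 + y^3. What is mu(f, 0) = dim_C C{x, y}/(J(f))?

5

The Hessian of f at 0 has rank 0. Corank 2; j^3 = y*(x + y)^2 has shape L^2 M (L != M), so D-series; mu = 5 gives D_5.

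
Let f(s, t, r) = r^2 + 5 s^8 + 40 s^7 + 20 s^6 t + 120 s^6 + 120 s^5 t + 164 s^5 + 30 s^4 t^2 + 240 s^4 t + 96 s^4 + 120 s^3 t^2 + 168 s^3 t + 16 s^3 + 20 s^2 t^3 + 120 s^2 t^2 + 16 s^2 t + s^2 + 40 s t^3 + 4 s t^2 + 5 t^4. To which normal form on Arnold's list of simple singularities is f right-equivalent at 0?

A3

The Hessian of f at 0 is [[2, 0, 0], [0, 0, 0], [0, 0, 2]] with rank 2, so corank 1. A Groebner basis of the Jacobian ideal J(f) in C{s,t,r} is {s^2, s*t, s/2 + t^2, r}; counting standard monomials gives mu = 3. Corank 1: A-series; mu = 3 gives A_3.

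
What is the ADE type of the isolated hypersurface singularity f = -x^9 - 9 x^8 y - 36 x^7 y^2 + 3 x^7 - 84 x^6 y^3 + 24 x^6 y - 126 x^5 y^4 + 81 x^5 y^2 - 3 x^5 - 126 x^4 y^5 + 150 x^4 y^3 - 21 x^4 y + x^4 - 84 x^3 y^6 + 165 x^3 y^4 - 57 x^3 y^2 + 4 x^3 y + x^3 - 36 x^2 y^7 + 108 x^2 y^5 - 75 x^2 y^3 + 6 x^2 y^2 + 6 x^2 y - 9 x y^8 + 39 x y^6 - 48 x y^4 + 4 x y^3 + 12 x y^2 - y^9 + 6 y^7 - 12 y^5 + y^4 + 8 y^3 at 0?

The Hessian of f at 0 is [[0, 0], [0, 0]] with rank 0, so corank 2. A Groebner basis of the Jacobian ideal J(f) in C{x,y} is {y^4, x*y^2 + 5*y^3/3, x^2 + 4*x*y + 4*y^2}; counting standard monomials gives mu = 6. Corank 2; j^3 = (x + 2*y)^3 is a perfect cube, so E-series; the 4-jet and mu = 6 give E_6.

E6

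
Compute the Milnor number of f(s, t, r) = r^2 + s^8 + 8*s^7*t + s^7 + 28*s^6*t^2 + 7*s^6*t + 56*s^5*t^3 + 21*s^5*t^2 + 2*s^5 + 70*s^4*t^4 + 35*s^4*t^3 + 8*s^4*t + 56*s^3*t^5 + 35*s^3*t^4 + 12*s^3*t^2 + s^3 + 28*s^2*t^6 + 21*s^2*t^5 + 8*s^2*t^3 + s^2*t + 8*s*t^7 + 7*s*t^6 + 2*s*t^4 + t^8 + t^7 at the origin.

The Hessian of f at 0 is [[0, 0, 0], [0, 0, 0], [0, 0, 2]] with rank 1, so corank 2. A Groebner basis of the Jacobian ideal J(f) in C{s,t,r} is {s^2*t^2, 8*s^2*t + s^2 + s*t^3, -32*s^2*t - 3*s^2 + s*t + t^4, s^3, r}; counting standard monomials gives mu = 9. Corank 2; j^3 = s^2*(s + t) has shape L^2 M (L != M), so D-series; mu = 9 gives D_9.

9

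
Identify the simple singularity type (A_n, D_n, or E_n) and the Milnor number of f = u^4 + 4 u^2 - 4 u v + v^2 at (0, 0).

Type A_{3}, Milnor number mu = 3.

The Hessian of f at 0 has rank 1. Corank 1: A-series; mu = 3 gives A_3.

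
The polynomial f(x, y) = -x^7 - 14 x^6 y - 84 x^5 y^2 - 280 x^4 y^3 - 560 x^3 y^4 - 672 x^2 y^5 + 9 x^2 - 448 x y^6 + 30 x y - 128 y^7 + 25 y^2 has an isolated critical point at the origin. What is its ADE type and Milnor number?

Type A_6, Milnor number mu = 6.

The Hessian of f at 0 has rank 1. Corank 1: A-series; mu = 6 gives A_6.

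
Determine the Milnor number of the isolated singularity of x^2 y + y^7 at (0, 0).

8

The Hessian of f at 0 is [[0, 0], [0, 0]] with rank 0, so corank 2. A Groebner basis of the Jacobian ideal J(f) in C{x,y} is {x^2/7 + y^6, x^3, x*y}; counting standard monomials gives mu = 8. Corank 2; j^3 = x^2*y has shape L^2 M (L != M), so D-series; mu = 8 gives D_8.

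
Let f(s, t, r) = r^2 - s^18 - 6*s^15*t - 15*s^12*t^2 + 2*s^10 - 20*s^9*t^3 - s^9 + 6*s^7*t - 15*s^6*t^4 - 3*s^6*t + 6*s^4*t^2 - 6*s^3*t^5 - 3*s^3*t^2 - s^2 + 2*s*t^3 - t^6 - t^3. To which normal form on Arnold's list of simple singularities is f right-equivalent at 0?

A_2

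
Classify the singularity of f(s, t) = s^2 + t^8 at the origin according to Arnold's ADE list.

A_7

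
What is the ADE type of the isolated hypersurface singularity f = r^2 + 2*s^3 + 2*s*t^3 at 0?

E_7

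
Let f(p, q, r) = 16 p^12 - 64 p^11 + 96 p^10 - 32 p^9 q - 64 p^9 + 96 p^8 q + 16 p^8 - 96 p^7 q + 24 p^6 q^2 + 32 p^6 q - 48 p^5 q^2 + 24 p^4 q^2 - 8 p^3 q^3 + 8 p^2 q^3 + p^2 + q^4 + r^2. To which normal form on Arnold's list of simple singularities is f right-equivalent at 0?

A_{3}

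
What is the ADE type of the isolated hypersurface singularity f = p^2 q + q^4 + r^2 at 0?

D_{5}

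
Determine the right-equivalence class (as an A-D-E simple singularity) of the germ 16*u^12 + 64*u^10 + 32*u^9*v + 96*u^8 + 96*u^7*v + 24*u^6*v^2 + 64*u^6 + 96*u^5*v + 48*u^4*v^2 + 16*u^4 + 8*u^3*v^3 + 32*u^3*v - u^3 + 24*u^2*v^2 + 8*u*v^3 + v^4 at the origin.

E_6

The Hessian of f at 0 has rank 0. Corank 2; j^3 = -u^3 is a perfect cube, so E-series; the 4-jet and mu = 6 give E_6.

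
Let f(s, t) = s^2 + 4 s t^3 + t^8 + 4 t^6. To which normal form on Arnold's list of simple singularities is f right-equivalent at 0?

A_7

The Hessian of f at 0 has rank 1. Corank 1: A-series; mu = 7 gives A_7.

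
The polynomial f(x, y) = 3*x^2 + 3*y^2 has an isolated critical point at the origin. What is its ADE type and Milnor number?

Type A_{1}, Milnor number mu = 1.

The Hessian of f at 0 has rank 2. Corank 0: nondegenerate Morse point, so A_1.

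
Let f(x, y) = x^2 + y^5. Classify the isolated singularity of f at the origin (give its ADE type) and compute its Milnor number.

Type A_4, Milnor number mu = 4.

The Hessian of f at 0 has rank 1. Corank 1: A-series; mu = 4 gives A_4.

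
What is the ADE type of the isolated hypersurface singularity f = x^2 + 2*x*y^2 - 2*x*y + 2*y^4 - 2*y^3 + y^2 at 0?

A_{3}

The Hessian of f at 0 has rank 1. Corank 1: A-series; mu = 3 gives A_3.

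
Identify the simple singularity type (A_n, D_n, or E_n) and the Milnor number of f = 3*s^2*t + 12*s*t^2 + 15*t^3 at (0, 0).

Type D_4, Milnor number mu = 4.

The Hessian of f at 0 has rank 0. Corank 2; j^3 = 3*t*(s^2 + 4*s*t + 5*t^2) splits into three distinct lines over C (the quadratic factor has nonzero discriminant), so D_4.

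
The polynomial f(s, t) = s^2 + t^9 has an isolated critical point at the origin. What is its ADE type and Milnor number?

Type A8, Milnor number mu = 8.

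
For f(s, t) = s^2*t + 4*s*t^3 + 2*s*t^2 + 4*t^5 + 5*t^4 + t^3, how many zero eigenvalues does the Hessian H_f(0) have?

2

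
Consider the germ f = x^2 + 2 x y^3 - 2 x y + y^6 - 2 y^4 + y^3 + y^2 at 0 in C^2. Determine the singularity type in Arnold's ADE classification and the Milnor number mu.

Type A_{2}, Milnor number mu = 2.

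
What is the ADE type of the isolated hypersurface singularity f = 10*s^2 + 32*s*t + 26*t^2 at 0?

The Hessian of f at 0 has rank 2. Corank 0: nondegenerate Morse point, so A_1.

A_1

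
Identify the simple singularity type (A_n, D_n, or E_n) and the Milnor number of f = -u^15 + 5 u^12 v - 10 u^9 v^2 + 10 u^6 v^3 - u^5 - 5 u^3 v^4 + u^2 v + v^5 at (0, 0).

The Hessian of f at 0 has rank 0. Corank 2; j^3 = u^2*v has shape L^2 M (L != M), so D-series; mu = 6 gives D_6.

Type D6, Milnor number mu = 6.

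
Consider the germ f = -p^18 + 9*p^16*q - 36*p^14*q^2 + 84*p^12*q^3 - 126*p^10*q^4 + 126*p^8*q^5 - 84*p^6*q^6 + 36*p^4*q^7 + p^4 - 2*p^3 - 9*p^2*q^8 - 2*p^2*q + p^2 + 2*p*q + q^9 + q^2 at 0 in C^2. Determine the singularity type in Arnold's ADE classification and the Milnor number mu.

Type A_{8}, Milnor number mu = 8.

The Hessian of f at 0 is [[2, 2], [2, 2]] with rank 1, so corank 1. A Groebner basis of the Jacobian ideal J(f) in C{p,q} is {21*p*q^2 + 18*p*q + 7*p/2 + q^5 - 5*q^4/2 + 10*q^3 + 29*q^2/2 + 7*q/2, p*q^3 + 5*p*q^2/2 + 3*p*q/2 + p/4 + q^4/4 + 3*q^3/2 + 5*q^2/4 + q/4, p^2 - p - q}; counting standard monomials gives mu = 8. Corank 1: A-series; mu = 8 gives A_8.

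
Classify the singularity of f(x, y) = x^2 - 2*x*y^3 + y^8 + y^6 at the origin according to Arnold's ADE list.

The Hessian of f at 0 has rank 1. Corank 1: A-series; mu = 7 gives A_7.

A7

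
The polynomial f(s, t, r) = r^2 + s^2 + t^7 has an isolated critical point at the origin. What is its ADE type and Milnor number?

The Hessian of f at 0 is [[2, 0, 0], [0, 0, 0], [0, 0, 2]] with rank 2, so corank 1. A Groebner basis of the Jacobian ideal J(f) in C{s,t,r} is {t^6, s, r}; counting standard monomials gives mu = 6. Corank 1: A-series; mu = 6 gives A_6.

Type A6, Milnor number mu = 6.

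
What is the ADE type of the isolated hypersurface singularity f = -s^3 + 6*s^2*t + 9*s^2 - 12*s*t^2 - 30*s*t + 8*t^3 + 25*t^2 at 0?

A_{2}

The Hessian of f at 0 has rank 1. Corank 1: A-series; mu = 2 gives A_2.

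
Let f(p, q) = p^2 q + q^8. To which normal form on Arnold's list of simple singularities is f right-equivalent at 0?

The Hessian of f at 0 has rank 0. Corank 2; j^3 = p^2*q has shape L^2 M (L != M), so D-series; mu = 9 gives D_9.

D9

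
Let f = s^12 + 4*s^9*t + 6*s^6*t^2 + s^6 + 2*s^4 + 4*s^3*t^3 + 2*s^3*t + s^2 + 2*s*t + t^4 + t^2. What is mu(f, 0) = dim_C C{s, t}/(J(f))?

The Hessian of f at 0 has rank 1. Corank 1: A-series; mu = 3 gives A_3.

3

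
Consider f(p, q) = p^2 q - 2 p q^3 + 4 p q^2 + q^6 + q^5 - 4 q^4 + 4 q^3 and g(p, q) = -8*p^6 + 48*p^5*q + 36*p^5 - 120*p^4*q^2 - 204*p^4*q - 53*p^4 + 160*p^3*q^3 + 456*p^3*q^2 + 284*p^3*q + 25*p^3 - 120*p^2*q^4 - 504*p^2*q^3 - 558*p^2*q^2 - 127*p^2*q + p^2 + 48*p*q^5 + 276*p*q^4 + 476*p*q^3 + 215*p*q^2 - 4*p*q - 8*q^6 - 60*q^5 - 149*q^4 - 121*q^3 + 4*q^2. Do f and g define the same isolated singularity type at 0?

No.

The Hessian of f at 0 is [[0, 0], [0, 0]] with rank 0, so corank 2. A Groebner basis of the Jacobian ideal J(f) in C{p,q} is {p^3 - p^2 - 11*p*q^2 - 18*p*q - 32*q^2, p^2*q + p^2/6 + 23*p*q^2/6 + 13*p*q/3 + 8*q^2, -p*q + q^3 - 2*q^2}; counting standard monomials gives mu = 7. Corank 2; j^3 = q*(p + 2*q)^2 has shape L^2 M (L != M), so D-series; mu = 7 gives D_7. The Hessian of g at 0 is [[2, -4], [-4, 8]] with rank 1, so corank 1. A Groebner basis of the Jacobian ideal J(g) in C{p,q} is {q^2, p - 2*q}; counting standard monomials gives mu = 2. Corank 1: A-series; mu = 2 gives A_2. f is D_7 but g is A_2, hence not right-equivalent.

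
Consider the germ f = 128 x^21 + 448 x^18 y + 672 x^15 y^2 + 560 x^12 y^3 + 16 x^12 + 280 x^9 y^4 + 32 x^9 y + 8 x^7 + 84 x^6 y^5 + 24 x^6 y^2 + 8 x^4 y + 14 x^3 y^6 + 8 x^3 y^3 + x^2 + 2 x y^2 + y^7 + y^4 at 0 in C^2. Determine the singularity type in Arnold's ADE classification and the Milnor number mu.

The Hessian of f at 0 has rank 1. Corank 1: A-series; mu = 6 gives A_6.

Type A6, Milnor number mu = 6.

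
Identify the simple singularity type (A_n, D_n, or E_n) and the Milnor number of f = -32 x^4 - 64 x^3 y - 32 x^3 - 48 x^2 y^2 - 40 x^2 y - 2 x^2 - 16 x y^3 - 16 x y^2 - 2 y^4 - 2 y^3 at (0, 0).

Type A_{2}, Milnor number mu = 2.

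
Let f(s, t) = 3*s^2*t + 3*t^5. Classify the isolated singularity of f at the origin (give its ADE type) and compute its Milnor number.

Type D6, Milnor number mu = 6.

The Hessian of f at 0 has rank 0. Corank 2; j^3 = 3*s^2*t has shape L^2 M (L != M), so D-series; mu = 6 gives D_6.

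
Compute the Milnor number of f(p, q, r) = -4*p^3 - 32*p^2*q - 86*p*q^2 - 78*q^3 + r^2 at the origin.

4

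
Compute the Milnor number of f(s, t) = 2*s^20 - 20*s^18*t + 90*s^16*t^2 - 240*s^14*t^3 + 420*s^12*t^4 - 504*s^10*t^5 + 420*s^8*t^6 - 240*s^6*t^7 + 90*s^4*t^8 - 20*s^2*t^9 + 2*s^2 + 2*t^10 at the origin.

The Hessian of f at 0 has rank 1. Corank 1: A-series; mu = 9 gives A_9.

9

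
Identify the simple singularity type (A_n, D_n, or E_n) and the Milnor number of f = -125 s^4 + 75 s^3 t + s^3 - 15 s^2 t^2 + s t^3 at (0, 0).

Type E_{7}, Milnor number mu = 7.

The Hessian of f at 0 is [[0, 0], [0, 0]] with rank 0, so corank 2. A Groebner basis of the Jacobian ideal J(f) in C{s,t} is {3*s^2/25 + t^4 + t^3/25, s^3, s^2*t - s^2/25 - t^3/75, -2*s^2/5 + s*t^2 - 2*t^3/15}; counting standard monomials gives mu = 7. Corank 2; j^3 = s^3 is a perfect cube, so E-series; the 4-jet and mu = 7 give E_7.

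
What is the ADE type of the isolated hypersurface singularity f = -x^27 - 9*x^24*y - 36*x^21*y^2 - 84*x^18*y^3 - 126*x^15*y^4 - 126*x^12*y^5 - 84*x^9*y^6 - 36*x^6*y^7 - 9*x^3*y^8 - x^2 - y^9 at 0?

The Hessian of f at 0 has rank 1. Corank 1: A-series; mu = 8 gives A_8.

A_{8}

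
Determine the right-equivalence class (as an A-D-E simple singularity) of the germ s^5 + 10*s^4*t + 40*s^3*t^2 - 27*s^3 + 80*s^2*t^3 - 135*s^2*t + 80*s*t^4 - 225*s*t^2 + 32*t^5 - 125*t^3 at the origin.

E8

The Hessian of f at 0 is [[0, 0], [0, 0]] with rank 0, so corank 2. A Groebner basis of the Jacobian ideal J(f) in C{s,t} is {t^5, s*t^3 + 7*t^4/4, s^2 + 10*s*t/3 + 25*t^2/9}; counting standard monomials gives mu = 8. Corank 2; j^3 = -(3*s + 5*t)^3 is a perfect cube, so E-series; the 5-jet and mu = 8 give E_8.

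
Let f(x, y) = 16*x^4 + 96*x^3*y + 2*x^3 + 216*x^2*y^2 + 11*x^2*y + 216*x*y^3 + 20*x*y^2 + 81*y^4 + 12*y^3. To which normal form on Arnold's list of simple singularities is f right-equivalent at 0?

D5

The Hessian of f at 0 is [[0, 0], [0, 0]] with rank 0, so corank 2. A Groebner basis of the Jacobian ideal J(f) in C{x,y} is {x*y^2 + x*y/4 + y^2/2, -x*y/8 + y^3 - y^2/4, x^2 + 7*x*y/2 + 3*y^2}; counting standard monomials gives mu = 5. Corank 2; j^3 = (x + 2*y)^2*(2*x + 3*y) has shape L^2 M (L != M), so D-series; mu = 5 gives D_5.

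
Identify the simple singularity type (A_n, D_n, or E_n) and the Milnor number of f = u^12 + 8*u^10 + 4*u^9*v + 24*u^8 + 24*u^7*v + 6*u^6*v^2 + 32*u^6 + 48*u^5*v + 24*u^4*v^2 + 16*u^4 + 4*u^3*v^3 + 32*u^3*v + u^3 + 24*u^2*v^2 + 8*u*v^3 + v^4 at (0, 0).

The Hessian of f at 0 is [[0, 0], [0, 0]] with rank 0, so corank 2. A Groebner basis of the Jacobian ideal J(f) in C{u,v} is {v^4, u*v^2 + v^3/6, u^2}; counting standard monomials gives mu = 6. Corank 2; j^3 = u^3 is a perfect cube, so E-series; the 4-jet and mu = 6 give E_6.

Type E6, Milnor number mu = 6.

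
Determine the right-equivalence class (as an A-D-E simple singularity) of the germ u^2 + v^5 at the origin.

A_{4}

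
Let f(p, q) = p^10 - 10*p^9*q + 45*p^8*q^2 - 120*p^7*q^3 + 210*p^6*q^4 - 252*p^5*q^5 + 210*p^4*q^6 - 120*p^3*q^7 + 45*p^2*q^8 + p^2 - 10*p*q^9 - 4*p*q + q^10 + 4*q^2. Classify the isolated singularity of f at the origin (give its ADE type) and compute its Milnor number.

The Hessian of f at 0 is [[2, -4], [-4, 8]] with rank 1, so corank 1. A Groebner basis of the Jacobian ideal J(f) in C{p,q} is {q^9, p - 2*q}; counting standard monomials gives mu = 9. Corank 1: A-series; mu = 9 gives A_9.

Type A9, Milnor number mu = 9.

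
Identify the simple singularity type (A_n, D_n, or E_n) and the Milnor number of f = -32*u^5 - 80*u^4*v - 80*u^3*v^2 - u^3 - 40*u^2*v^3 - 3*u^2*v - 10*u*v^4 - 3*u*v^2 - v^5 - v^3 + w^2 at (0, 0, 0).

The Hessian of f at 0 has rank 1. Corank 2; j^3 = -(u + v)^3 is a perfect cube, so E-series; the 5-jet and mu = 8 give E_8.

Type E_8, Milnor number mu = 8.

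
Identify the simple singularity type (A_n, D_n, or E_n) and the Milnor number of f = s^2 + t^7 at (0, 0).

Type A_{6}, Milnor number mu = 6.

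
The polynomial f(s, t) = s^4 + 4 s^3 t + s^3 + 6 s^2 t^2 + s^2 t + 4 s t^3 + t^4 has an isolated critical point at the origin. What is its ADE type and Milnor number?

The Hessian of f at 0 is [[0, 0], [0, 0]] with rank 0, so corank 2. A Groebner basis of the Jacobian ideal J(f) in C{s,t} is {s*t^2, -s*t/4 + t^3, s^2 + s*t}; counting standard monomials gives mu = 5. Corank 2; j^3 = s^2*(s + t) has shape L^2 M (L != M), so D-series; mu = 5 gives D_5.

Type D_5, Milnor number mu = 5.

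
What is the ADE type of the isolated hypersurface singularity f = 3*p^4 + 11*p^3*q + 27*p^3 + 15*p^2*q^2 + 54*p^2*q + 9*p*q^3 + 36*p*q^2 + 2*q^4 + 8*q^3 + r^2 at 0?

E7

The Hessian of f at 0 has rank 1. Corank 2; j^3 = (3*p + 2*q)^3 is a perfect cube, so E-series; the 4-jet and mu = 7 give E_7.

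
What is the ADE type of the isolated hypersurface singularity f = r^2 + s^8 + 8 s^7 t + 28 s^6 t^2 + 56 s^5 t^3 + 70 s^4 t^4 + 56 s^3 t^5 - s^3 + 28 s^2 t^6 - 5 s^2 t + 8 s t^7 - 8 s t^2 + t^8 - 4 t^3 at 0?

D9

The Hessian of f at 0 has rank 1. Corank 2; j^3 = -(s + t)*(s + 2*t)^2 has shape L^2 M (L != M), so D-series; mu = 9 gives D_9.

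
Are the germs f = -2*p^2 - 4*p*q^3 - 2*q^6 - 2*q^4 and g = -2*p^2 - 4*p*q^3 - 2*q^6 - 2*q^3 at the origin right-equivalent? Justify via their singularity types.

No.

The Hessian of f at 0 has rank 1. Corank 1: A-series; mu = 3 gives A_3. The Hessian of g at 0 has rank 1. Corank 1: A-series; mu = 2 gives A_2. f is A_3 but g is A_2, hence not right-equivalent.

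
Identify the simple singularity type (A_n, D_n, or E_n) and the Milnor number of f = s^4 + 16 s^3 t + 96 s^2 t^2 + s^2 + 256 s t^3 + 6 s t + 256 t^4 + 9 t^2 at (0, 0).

The Hessian of f at 0 has rank 1. Corank 1: A-series; mu = 3 gives A_3.

Type A_3, Milnor number mu = 3.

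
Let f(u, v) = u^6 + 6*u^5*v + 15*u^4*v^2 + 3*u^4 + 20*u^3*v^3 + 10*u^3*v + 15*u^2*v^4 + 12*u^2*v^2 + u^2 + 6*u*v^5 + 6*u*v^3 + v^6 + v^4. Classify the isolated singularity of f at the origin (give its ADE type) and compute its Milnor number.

Type A3, Milnor number mu = 3.

The Hessian of f at 0 is [[2, 0], [0, 0]] with rank 1, so corank 1. A Groebner basis of the Jacobian ideal J(f) in C{u,v} is {v^3, u}; counting standard monomials gives mu = 3. Corank 1: A-series; mu = 3 gives A_3.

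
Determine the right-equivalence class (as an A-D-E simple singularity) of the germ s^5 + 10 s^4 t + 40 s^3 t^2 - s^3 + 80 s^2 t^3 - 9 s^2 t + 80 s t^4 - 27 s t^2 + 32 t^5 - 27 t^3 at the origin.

E_8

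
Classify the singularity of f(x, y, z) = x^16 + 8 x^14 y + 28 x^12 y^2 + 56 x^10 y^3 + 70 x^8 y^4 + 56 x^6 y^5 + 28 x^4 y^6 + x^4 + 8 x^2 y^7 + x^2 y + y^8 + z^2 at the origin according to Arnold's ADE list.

D_{9}

The Hessian of f at 0 is [[0, 0, 0], [0, 0, 0], [0, 0, 2]] with rank 1, so corank 2. A Groebner basis of the Jacobian ideal J(f) in C{x,y,z} is {x^2/8 + y^7, x^3, x*y, z}; counting standard monomials gives mu = 9. Corank 2; j^3 = x^2*y has shape L^2 M (L != M), so D-series; mu = 9 gives D_9.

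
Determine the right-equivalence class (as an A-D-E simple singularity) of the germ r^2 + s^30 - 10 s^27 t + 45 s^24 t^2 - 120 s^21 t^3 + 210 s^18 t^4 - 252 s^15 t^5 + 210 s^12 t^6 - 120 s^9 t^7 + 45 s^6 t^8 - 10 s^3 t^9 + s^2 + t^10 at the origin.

The Hessian of f at 0 is [[2, 0, 0], [0, 0, 0], [0, 0, 2]] with rank 2, so corank 1. A Groebner basis of the Jacobian ideal J(f) in C{s,t,r} is {t^9, s, r}; counting standard monomials gives mu = 9. Corank 1: A-series; mu = 9 gives A_9.

A_9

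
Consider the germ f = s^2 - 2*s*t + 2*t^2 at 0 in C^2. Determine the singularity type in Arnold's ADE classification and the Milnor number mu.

Type A1, Milnor number mu = 1.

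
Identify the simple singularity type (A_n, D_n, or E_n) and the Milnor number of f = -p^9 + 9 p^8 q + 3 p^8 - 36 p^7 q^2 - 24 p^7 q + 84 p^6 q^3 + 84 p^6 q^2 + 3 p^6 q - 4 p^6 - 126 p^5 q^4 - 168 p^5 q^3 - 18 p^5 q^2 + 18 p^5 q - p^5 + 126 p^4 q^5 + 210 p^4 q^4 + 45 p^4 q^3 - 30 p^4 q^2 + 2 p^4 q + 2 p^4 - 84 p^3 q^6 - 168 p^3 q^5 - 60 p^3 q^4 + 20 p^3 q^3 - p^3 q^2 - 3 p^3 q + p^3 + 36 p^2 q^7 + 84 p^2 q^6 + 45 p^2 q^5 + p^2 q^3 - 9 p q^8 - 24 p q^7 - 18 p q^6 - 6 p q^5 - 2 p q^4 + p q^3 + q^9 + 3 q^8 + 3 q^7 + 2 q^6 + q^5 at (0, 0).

The Hessian of f at 0 has rank 0. Corank 2; j^3 = p^3 is a perfect cube, so E-series; the 4-jet and mu = 7 give E_7.

Type E_7, Milnor number mu = 7.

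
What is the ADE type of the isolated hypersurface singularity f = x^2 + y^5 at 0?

The Hessian of f at 0 is [[2, 0], [0, 0]] with rank 1, so corank 1. A Groebner basis of the Jacobian ideal J(f) in C{x,y} is {y^4, x}; counting standard monomials gives mu = 4. Corank 1: A-series; mu = 4 gives A_4.

A_{4}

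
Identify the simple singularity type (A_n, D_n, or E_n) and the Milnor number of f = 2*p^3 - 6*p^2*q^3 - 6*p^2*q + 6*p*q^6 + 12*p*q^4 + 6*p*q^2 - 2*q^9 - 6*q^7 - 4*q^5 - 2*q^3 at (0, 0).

Type E_8, Milnor number mu = 8.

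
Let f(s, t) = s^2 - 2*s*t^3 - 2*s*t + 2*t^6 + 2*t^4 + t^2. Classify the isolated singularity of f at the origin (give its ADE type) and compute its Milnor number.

The Hessian of f at 0 has rank 1. Corank 1: A-series; mu = 5 gives A_5.

Type A5, Milnor number mu = 5.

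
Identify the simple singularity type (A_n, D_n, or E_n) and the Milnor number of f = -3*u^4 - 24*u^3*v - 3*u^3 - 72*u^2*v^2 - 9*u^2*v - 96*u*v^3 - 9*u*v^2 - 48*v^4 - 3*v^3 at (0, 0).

The Hessian of f at 0 is [[0, 0], [0, 0]] with rank 0, so corank 2. A Groebner basis of the Jacobian ideal J(f) in C{u,v} is {v^4, u*v^2 + 4*v^3/3, u^2 + 2*u*v + v^2}; counting standard monomials gives mu = 6. Corank 2; j^3 = -3*(u + v)^3 is a perfect cube, so E-series; the 4-jet and mu = 6 give E_6.

Type E_6, Milnor number mu = 6.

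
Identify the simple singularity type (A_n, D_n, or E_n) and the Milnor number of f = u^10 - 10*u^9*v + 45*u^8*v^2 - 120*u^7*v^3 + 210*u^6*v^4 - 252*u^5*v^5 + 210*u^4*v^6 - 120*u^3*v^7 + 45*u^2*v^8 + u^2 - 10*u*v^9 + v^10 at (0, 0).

Type A_{9}, Milnor number mu = 9.

The Hessian of f at 0 is [[2, 0], [0, 0]] with rank 1, so corank 1. A Groebner basis of the Jacobian ideal J(f) in C{u,v} is {v^9, u}; counting standard monomials gives mu = 9. Corank 1: A-series; mu = 9 gives A_9.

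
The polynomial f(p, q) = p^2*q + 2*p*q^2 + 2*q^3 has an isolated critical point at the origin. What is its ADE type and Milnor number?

Type D_4, Milnor number mu = 4.

The Hessian of f at 0 has rank 0. Corank 2; j^3 = q*(p^2 + 2*p*q + 2*q^2) splits into three distinct lines over C (the quadratic factor has nonzero discriminant), so D_4.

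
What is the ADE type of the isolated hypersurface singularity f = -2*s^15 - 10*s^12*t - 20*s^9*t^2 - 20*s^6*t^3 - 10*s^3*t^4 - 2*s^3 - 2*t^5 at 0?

The Hessian of f at 0 is [[0, 0], [0, 0]] with rank 0, so corank 2. A Groebner basis of the Jacobian ideal J(f) in C{s,t} is {t^4, s^2}; counting standard monomials gives mu = 8. Corank 2; j^3 = -2*s^3 is a perfect cube, so E-series; the 5-jet and mu = 8 give E_8.

E8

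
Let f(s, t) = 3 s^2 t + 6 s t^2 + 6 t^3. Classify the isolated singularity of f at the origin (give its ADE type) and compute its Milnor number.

Type D4, Milnor number mu = 4.

The Hessian of f at 0 has rank 0. Corank 2; j^3 = 3*t*(s^2 + 2*s*t + 2*t^2) splits into three distinct lines over C (the quadratic factor has nonzero discriminant), so D_4.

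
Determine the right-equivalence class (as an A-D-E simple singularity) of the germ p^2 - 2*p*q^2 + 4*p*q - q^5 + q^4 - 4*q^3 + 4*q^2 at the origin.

A_4

The Hessian of f at 0 is [[2, 4], [4, 8]] with rank 1, so corank 1. A Groebner basis of the Jacobian ideal J(f) in C{p,q} is {p^2 + 4*p*q + 4*p + 8*q, -p + q^2 - 2*q}; counting standard monomials gives mu = 4. Corank 1: A-series; mu = 4 gives A_4.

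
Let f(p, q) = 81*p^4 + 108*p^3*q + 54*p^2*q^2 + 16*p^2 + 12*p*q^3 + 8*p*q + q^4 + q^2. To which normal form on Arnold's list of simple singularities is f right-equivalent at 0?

A3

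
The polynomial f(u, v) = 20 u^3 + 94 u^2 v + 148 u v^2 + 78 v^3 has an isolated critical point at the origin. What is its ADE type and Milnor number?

Type D_{4}, Milnor number mu = 4.

The Hessian of f at 0 has rank 0. Corank 2; j^3 = 2*(2*u + 3*v)*(5*u^2 + 16*u*v + 13*v^2) splits into three distinct lines over C (the quadratic factor has nonzero discriminant), so D_4.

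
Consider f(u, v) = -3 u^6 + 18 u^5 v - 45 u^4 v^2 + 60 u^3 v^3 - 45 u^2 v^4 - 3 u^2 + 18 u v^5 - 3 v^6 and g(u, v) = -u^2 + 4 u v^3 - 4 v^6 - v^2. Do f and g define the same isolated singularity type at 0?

No.

The Hessian of f at 0 has rank 1. Corank 1: A-series; mu = 5 gives A_5. The Hessian of g at 0 has rank 2. Corank 0: nondegenerate Morse point, so A_1. f is A_5 but g is A_1, hence not right-equivalent.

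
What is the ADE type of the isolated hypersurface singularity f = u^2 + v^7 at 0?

A_{6}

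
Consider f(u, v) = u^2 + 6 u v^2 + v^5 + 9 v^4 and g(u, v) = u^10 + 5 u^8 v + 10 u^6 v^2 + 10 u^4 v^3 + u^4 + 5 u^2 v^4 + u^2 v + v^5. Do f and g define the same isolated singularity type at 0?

No.

The Hessian of f at 0 has rank 1. Corank 1: A-series; mu = 4 gives A_4. The Hessian of g at 0 has rank 0. Corank 2; j^3 = u^2*v has shape L^2 M (L != M), so D-series; mu = 6 gives D_6. f is A_4 but g is D_6, hence not right-equivalent.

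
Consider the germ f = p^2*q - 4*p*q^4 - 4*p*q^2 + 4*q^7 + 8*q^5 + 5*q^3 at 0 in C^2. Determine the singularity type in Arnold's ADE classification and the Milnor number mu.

Type D_{4}, Milnor number mu = 4.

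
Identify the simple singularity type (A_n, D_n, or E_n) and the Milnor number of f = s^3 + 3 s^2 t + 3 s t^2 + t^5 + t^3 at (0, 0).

Type E_8, Milnor number mu = 8.

The Hessian of f at 0 has rank 0. Corank 2; j^3 = (s + t)^3 is a perfect cube, so E-series; the 5-jet and mu = 8 give E_8.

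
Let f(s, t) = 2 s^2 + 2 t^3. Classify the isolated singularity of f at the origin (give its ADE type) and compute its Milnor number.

Type A2, Milnor number mu = 2.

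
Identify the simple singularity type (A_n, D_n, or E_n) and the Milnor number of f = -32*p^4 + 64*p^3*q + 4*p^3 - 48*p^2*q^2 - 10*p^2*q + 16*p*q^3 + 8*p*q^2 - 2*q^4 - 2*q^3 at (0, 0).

The Hessian of f at 0 is [[0, 0], [0, 0]] with rank 0, so corank 2. A Groebner basis of the Jacobian ideal J(f) in C{p,q} is {p*q^2 + p*q/8 - q^2/8, p*q/8 + q^3 - q^2/8, p^2 - 3*p*q/2 + q^2/2}; counting standard monomials gives mu = 5. Corank 2; j^3 = 2*(p - q)^2*(2*p - q) has shape L^2 M (L != M), so D-series; mu = 5 gives D_5.

Type D_5, Milnor number mu = 5.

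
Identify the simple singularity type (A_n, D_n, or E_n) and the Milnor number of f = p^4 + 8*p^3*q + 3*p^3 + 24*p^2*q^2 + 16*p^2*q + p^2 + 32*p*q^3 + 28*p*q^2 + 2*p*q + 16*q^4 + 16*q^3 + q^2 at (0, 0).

Type A_2, Milnor number mu = 2.

The Hessian of f at 0 is [[2, 2], [2, 2]] with rank 1, so corank 1. A Groebner basis of the Jacobian ideal J(f) in C{p,q} is {q^2, p + q}; counting standard monomials gives mu = 2. Corank 1: A-series; mu = 2 gives A_2.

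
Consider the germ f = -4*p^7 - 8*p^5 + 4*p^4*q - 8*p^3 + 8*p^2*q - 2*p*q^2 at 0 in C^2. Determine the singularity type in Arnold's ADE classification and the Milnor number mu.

Type D8, Milnor number mu = 8.

The Hessian of f at 0 has rank 0. Corank 2; j^3 = -2*p*(2*p - q)^2 has shape L^2 M (L != M), so D-series; mu = 8 gives D_8.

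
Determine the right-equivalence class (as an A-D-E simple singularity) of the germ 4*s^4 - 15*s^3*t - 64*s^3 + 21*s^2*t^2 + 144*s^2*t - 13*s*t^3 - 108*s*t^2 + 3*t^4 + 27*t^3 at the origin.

The Hessian of f at 0 has rank 0. Corank 2; j^3 = -(4*s - 3*t)^3 is a perfect cube, so E-series; the 4-jet and mu = 7 give E_7.

E_7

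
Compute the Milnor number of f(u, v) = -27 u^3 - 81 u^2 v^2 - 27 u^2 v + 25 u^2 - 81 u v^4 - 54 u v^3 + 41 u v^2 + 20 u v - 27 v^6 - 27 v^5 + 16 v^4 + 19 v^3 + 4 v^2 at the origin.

2

The Hessian of f at 0 is [[50, 20], [20, 8]] with rank 1, so corank 1. A Groebner basis of the Jacobian ideal J(f) in C{u,v} is {v^2, u + 2*v/5}; counting standard monomials gives mu = 2. Corank 1: A-series; mu = 2 gives A_2.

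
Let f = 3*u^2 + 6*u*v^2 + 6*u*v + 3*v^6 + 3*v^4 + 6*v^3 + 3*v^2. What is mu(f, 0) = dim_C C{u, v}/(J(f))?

5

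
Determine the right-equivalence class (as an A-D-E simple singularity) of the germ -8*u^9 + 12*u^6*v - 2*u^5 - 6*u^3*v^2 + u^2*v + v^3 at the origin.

The Hessian of f at 0 is [[0, 0], [0, 0]] with rank 0, so corank 2. A Groebner basis of the Jacobian ideal J(f) in C{u,v} is {v^3, u^2 + 3*v^2, u*v}; counting standard monomials gives mu = 4. Corank 2; j^3 = v*(u^2 + v^2) splits into three distinct lines over C (the quadratic factor has nonzero discriminant), so D_4.

D_{4}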